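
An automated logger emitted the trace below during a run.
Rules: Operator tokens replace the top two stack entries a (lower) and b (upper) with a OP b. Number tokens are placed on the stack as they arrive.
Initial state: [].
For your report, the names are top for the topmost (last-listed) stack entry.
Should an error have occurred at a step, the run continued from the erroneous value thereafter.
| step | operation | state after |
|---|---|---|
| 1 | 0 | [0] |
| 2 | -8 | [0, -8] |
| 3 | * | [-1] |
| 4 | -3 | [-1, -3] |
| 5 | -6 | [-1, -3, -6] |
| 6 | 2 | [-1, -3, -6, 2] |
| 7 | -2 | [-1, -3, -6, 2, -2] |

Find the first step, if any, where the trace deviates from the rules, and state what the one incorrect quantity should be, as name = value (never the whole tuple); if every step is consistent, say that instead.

step 3, top = 0

Step 1: push 0: top = 0 — same as recorded.
Step 2: push -8: top = -8 — exactly as logged.
Step 3: 0 * -8 = 0 — the trace has a different value.
First deviation found at step 3; the corrected entry is top = 0.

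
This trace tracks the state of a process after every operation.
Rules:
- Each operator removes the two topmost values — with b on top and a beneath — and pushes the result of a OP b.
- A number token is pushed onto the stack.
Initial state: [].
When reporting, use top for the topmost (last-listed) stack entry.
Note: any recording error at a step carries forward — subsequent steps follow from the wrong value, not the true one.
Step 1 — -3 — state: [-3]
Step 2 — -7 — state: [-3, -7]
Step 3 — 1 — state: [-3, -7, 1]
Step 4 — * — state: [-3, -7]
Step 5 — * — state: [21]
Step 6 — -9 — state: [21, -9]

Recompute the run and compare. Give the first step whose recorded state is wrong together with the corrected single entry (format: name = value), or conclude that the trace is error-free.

no error

Step 1: push -3: top = -3 — same as recorded.
Step 2: push -7: top = -7 — exactly as logged.
Step 3: push 1: top = 1 — in agreement.
Step 4: -7 * 1 = -7 — confirmed correct.
Step 5: -3 * -7 = 21 — consistent with the trace.
Step 6: push -9: top = -9 — in agreement.
Nothing is out of place; the run is error-free.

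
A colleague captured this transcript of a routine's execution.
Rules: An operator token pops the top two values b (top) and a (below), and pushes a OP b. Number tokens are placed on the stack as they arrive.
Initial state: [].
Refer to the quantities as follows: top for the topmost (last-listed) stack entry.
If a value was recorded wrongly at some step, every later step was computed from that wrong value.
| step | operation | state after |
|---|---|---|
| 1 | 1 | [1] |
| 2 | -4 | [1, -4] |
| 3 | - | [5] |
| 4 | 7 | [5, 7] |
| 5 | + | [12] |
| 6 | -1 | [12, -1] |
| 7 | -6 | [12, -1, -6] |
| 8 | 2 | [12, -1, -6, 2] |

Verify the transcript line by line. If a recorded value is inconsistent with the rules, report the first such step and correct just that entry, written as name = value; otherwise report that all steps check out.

Step 1: push 1: top = 1 — confirmed correct.
Step 2: push -4: top = -4 — no discrepancy.
Step 3: 1 - -4 = 5 — in agreement.
Step 4: push 7: top = 7 — agrees with the transcript.
Step 5: 5 + 7 = 12 — checks out.
Step 6: push -1: top = -1 — matches.
Step 7: push -6: top = -6 — exactly as logged.
Step 8: push 2: top = 2 — consistent with the transcript.
All entries verified; no error found.

no error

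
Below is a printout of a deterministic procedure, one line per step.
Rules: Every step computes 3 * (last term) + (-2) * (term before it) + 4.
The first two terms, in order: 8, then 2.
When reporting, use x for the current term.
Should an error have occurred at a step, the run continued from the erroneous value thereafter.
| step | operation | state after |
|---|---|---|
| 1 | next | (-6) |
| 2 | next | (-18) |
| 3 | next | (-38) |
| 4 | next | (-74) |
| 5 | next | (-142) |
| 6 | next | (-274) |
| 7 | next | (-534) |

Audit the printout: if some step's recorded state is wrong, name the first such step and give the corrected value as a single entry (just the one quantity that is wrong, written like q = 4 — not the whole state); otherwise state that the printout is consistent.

no error

Step 1: x = 3*(2) + (-2)*(8) + (4) = -6 — verified.
Step 2: x = 3*(-6) + (-2)*(2) + (4) = -18 — same as recorded.
Step 3: x = 3*(-18) + (-2)*(-6) + (4) = -38 — in agreement.
Step 4: x = 3*(-38) + (-2)*(-18) + (4) = -74 — in agreement.
Step 5: x = 3*(-74) + (-2)*(-38) + (4) = -142 — verified.
Step 6: x = 3*(-142) + (-2)*(-74) + (4) = -274 — confirmed correct.
Step 7: x = 3*(-274) + (-2)*(-142) + (4) = -534 — matches.
All steps check out; nothing to correct.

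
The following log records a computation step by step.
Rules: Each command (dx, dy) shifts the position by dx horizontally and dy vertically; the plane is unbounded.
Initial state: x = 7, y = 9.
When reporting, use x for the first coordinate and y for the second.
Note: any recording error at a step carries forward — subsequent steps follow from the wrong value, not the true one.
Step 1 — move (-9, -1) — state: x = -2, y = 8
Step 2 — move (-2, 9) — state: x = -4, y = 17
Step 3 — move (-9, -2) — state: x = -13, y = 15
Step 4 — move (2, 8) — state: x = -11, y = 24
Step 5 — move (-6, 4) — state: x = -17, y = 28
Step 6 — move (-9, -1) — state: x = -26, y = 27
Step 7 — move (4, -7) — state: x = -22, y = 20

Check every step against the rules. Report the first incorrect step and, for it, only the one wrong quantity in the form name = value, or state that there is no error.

1. x = 7 + (-9) = -2, y = 9 + (-1) = 8 (confirmed correct)
2. x = -2 + (-2) = -4, y = 8 + (9) = 17 (agrees with the log)
3. x = -4 + (-9) = -13, y = 17 + (-2) = 15 (verified)
4. x = -13 + (2) = -11, y = 15 + (8) = 23 (not what was recorded)
That makes step 4 the first incorrect line — y = 23 is what it should show.

step 4, y = 23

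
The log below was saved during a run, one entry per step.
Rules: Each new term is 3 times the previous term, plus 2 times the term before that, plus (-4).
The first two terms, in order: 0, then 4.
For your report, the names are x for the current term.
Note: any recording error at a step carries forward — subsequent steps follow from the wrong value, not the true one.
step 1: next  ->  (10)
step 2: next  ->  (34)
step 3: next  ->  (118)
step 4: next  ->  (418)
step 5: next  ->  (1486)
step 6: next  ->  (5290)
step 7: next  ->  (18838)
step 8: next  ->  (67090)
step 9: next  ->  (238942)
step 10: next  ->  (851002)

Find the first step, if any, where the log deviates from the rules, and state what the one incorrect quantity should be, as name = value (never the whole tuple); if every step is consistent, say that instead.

Recomputing the run from the initial state:
step 1: x = 8
step 2: x = 28
step 3: x = 96
step 4: x = 340
step 5: x = 1208
step 6: x = 4300
step 7: x = 15312
step 8: x = 54532
step 9: x = 194216
step 10: x = 691708
The first disagreement with the log is at step 1, where the value should be x = 8.

step 1, x = 8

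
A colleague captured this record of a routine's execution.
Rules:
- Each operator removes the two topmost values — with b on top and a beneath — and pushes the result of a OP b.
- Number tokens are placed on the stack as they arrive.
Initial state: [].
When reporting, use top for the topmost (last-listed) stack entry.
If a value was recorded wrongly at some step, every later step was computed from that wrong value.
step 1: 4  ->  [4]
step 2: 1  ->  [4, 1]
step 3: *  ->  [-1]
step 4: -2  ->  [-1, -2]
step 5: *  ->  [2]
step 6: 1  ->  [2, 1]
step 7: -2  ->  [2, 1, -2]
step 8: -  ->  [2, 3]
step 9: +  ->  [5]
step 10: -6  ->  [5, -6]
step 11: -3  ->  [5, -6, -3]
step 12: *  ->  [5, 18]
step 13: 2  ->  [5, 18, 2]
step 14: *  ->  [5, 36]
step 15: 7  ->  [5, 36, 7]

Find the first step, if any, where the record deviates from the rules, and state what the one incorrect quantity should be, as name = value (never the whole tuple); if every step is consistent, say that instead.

Recomputing the run from the initial state:
step 1: [4]
step 2: [4, 1]
step 3: [4]
step 4: [4, -2]
step 5: [-8]
step 6: [-8, 1]
step 7: [-8, 1, -2]
step 8: [-8, 3]
step 9: [-5]
step 10: [-5, -6]
step 11: [-5, -6, -3]
step 12: [-5, 18]
step 13: [-5, 18, 2]
step 14: [-5, 36]
step 15: [-5, 36, 7]
The first disagreement with the record is at step 3, where the value should be top = 4.

step 3, top = 4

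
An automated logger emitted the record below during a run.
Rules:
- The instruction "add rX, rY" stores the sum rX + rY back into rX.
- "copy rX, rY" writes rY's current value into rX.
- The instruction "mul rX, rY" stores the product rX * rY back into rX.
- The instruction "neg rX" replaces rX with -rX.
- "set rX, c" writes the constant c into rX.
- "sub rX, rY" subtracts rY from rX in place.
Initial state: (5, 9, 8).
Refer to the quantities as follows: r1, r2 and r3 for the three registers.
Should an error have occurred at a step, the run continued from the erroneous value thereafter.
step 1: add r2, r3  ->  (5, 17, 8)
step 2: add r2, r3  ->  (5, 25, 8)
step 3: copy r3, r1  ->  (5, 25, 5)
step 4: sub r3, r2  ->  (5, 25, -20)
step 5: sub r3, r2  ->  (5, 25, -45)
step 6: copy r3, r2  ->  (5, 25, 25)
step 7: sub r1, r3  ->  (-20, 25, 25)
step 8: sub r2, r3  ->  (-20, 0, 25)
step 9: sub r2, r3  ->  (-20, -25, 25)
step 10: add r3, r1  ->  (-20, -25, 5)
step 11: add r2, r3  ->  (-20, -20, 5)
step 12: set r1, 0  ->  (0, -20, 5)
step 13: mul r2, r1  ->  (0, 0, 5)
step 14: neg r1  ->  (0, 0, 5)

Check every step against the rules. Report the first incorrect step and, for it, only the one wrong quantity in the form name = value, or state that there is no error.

Recomputing the run from the initial state:
step 1: r1 = 5, r2 = 17, r3 = 8
step 2: r1 = 5, r2 = 25, r3 = 8
step 3: r1 = 5, r2 = 25, r3 = 5
step 4: r1 = 5, r2 = 25, r3 = -20
step 5: r1 = 5, r2 = 25, r3 = -45
step 6: r1 = 5, r2 = 25, r3 = 25
step 7: r1 = -20, r2 = 25, r3 = 25
step 8: r1 = -20, r2 = 0, r3 = 25
step 9: r1 = -20, r2 = -25, r3 = 25
step 10: r1 = -20, r2 = -25, r3 = 5
step 11: r1 = -20, r2 = -20, r3 = 5
step 12: r1 = 0, r2 = -20, r3 = 5
step 13: r1 = 0, r2 = 0, r3 = 5
step 14: r1 = 0, r2 = 0, r3 = 5
This matches the record at every step.

no error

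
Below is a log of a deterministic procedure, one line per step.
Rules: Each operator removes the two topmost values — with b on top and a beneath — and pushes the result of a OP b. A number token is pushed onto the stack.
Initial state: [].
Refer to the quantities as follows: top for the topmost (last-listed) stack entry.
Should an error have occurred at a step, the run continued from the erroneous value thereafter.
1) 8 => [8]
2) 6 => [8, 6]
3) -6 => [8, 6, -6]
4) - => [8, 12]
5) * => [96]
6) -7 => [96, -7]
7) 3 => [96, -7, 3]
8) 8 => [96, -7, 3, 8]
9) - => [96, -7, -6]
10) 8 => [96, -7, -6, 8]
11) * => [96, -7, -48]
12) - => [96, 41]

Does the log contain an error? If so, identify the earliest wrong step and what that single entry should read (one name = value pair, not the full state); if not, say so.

step 9, top = -5

Step 1: push 8: top = 8 — verified.
Step 2: push 6: top = 6 — verified.
Step 3: push -6: top = -6 — exactly as logged.
Step 4: 6 - -6 = 12 — in agreement.
Step 5: 8 * 12 = 96 — same as recorded.
Step 6: push -7: top = -7 — consistent with the log.
Step 7: push 3: top = 3 — in agreement.
Step 8: push 8: top = 8 — in agreement.
Step 9: 3 - 8 = -5 — first mismatch against the log.
That makes step 9 the first incorrect line — top = -5 is what it should show.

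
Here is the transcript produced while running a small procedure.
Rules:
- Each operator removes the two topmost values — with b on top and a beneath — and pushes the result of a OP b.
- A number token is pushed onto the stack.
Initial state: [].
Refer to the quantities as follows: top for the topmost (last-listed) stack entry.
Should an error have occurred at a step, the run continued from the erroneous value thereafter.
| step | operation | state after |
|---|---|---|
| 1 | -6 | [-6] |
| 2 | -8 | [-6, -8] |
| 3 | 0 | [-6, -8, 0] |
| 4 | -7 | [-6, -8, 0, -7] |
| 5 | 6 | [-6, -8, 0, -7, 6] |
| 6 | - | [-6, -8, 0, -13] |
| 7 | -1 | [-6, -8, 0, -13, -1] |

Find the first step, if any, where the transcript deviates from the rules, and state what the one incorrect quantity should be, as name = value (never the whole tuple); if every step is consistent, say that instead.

Step 1: push -6: top = -6 — in agreement.
Step 2: push -8: top = -8 — confirmed correct.
Step 3: push 0: top = 0 — in agreement.
Step 4: push -7: top = -7 — matches.
Step 5: push 6: top = 6 — consistent with the transcript.
Step 6: -7 - 6 = -13 — agrees with the transcript.
Step 7: push -1: top = -1 — checks out.
All steps check out; nothing to correct.

no error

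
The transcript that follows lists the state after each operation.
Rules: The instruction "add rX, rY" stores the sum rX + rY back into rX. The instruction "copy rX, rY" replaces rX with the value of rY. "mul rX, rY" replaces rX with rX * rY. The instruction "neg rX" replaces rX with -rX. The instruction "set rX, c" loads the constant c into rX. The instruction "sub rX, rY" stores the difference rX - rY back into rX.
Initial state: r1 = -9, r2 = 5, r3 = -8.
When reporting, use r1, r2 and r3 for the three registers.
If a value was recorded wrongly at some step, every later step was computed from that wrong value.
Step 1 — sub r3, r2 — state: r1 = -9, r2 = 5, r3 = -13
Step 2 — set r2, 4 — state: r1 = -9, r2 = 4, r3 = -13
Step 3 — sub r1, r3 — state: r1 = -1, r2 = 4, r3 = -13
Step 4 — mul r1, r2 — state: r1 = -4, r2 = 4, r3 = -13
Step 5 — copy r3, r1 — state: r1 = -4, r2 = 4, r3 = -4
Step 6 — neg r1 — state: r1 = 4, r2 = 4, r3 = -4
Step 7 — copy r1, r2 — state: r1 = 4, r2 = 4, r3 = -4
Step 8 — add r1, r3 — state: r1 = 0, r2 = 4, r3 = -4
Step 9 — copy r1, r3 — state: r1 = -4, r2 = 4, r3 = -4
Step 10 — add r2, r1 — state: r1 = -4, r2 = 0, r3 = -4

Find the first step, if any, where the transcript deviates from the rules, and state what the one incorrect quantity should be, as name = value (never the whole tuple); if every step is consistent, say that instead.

step 3, r1 = 4

1. r3 = -8 - 5 = -13 (in agreement)
2. r2 = 4 (consistent with the transcript)
3. r1 = -9 - -13 = 4 (a discrepancy with the transcript)
Step 3 is the first one off; corrected, r1 = 4.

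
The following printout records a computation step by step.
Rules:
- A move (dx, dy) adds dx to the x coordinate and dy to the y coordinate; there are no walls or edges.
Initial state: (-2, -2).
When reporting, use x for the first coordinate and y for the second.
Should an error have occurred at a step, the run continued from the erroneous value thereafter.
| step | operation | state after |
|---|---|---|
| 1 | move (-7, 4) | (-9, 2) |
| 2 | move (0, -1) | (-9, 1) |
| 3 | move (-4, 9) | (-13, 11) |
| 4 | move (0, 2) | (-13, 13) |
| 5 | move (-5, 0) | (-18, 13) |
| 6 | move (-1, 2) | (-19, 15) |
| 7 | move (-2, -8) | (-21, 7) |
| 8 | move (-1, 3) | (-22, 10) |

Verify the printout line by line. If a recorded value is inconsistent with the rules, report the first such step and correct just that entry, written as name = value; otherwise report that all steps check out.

Step 1: x = -2 + (-7) = -9, y = -2 + (4) = 2 — agrees with the printout.
Step 2: x = -9 + (0) = -9, y = 2 + (-1) = 1 — checks out.
Step 3: x = -9 + (-4) = -13, y = 1 + (9) = 10 — not what was recorded.
First deviation found at step 3; the corrected entry is y = 10.

step 3, y = 10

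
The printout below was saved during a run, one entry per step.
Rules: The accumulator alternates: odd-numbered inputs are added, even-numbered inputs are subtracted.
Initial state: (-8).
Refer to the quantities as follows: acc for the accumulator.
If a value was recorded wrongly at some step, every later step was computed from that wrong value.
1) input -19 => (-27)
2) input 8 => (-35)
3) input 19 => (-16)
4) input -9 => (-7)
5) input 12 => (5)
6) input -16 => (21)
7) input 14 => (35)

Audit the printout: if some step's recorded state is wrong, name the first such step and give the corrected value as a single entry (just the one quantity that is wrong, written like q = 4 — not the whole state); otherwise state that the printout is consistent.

no error

Recomputing the run from the initial state:
step 1: acc = -27
step 2: acc = -35
step 3: acc = -16
step 4: acc = -7
step 5: acc = 5
step 6: acc = 21
step 7: acc = 35
This matches the printout at every step.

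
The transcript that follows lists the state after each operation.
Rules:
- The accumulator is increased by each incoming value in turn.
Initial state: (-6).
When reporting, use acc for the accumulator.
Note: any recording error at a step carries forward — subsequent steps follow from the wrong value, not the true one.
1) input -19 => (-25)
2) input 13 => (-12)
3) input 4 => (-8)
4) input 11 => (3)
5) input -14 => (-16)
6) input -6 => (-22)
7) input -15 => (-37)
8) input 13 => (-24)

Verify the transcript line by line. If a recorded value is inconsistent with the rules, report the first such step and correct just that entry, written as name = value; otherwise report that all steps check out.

step 5, acc = -11

Recomputing the run from the initial state:
step 1: acc = -25
step 2: acc = -12
step 3: acc = -8
step 4: acc = 3
step 5: acc = -11
step 6: acc = -17
step 7: acc = -32
step 8: acc = -19
The first disagreement with the transcript is at step 5, where the value should be acc = -11.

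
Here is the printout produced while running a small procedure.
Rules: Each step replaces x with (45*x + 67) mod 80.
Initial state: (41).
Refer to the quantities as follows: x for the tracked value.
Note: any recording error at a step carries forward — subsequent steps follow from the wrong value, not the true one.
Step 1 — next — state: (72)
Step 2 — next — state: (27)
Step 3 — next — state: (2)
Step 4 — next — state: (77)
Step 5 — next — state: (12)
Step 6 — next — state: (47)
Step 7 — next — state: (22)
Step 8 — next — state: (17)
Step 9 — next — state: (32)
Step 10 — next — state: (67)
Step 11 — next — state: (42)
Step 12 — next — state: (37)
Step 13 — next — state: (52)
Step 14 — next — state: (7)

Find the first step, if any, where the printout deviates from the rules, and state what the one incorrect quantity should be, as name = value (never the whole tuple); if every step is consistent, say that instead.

1. x = (45*41 + 67) mod 80 = 72 (checks out)
2. x = (45*72 + 67) mod 80 = 27 (no discrepancy)
3. x = (45*27 + 67) mod 80 = 2 (verified)
4. x = (45*2 + 67) mod 80 = 77 (same as recorded)
5. x = (45*77 + 67) mod 80 = 12 (verified)
6. x = (45*12 + 67) mod 80 = 47 (checks out)
7. x = (45*47 + 67) mod 80 = 22 (checks out)
8. x = (45*22 + 67) mod 80 = 17 (consistent with the printout)
9. x = (45*17 + 67) mod 80 = 32 (verified)
10. x = (45*32 + 67) mod 80 = 67 (in agreement)
11. x = (45*67 + 67) mod 80 = 42 (agrees with the printout)
12. x = (45*42 + 67) mod 80 = 37 (in agreement)
13. x = (45*37 + 67) mod 80 = 52 (consistent with the printout)
14. x = (45*52 + 67) mod 80 = 7 (exactly as logged)
Nothing is out of place; the run is error-free.

no error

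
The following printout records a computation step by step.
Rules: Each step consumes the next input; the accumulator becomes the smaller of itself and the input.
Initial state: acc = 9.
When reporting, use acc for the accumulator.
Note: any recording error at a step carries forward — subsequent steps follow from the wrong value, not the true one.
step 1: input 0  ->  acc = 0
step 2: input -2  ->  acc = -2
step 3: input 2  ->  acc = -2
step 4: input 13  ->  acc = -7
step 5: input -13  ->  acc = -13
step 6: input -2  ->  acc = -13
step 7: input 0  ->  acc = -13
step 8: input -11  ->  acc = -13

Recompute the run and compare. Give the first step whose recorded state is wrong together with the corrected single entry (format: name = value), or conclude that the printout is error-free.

step 4, acc = -2

Recomputing the run from the initial state:
step 1: acc = 0
step 2: acc = -2
step 3: acc = -2
step 4: acc = -2
step 5: acc = -13
step 6: acc = -13
step 7: acc = -13
step 8: acc = -13
The first disagreement with the printout is at step 4, where the value should be acc = -2.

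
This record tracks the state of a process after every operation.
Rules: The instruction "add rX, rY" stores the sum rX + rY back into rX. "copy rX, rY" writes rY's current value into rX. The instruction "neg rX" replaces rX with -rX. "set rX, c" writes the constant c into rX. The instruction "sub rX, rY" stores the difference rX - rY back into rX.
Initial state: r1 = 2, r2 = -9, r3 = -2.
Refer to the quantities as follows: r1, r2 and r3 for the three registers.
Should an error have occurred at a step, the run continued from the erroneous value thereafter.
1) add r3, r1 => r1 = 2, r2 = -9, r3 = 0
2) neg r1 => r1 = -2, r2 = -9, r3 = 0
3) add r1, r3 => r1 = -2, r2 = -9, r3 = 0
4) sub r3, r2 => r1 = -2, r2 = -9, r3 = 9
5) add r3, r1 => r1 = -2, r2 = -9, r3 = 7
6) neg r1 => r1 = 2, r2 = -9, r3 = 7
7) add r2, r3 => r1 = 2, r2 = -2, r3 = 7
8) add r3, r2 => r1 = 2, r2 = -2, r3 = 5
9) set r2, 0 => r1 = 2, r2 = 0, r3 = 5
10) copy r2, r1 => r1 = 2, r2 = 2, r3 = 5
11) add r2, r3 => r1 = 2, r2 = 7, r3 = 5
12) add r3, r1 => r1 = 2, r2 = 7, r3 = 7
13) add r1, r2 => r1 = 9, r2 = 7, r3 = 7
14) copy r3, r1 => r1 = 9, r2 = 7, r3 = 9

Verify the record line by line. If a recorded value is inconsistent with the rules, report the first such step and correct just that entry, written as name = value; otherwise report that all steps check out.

1. r3 = -2 + 2 = 0 (matches)
2. r1 = -(2) = -2 (verified)
3. r1 = -2 + 0 = -2 (no discrepancy)
4. r3 = 0 - -9 = 9 (same as recorded)
5. r3 = 9 + -2 = 7 (no discrepancy)
6. r1 = -(-2) = 2 (no discrepancy)
7. r2 = -9 + 7 = -2 (confirmed correct)
8. r3 = 7 + -2 = 5 (consistent with the record)
9. r2 = 0 (in agreement)
10. r2 = 2 (in agreement)
11. r2 = 2 + 5 = 7 (agrees with the record)
12. r3 = 5 + 2 = 7 (agrees with the record)
13. r1 = 2 + 7 = 9 (no discrepancy)
14. r3 = 9 (matches)
Each recorded entry agrees with the recomputation.

no error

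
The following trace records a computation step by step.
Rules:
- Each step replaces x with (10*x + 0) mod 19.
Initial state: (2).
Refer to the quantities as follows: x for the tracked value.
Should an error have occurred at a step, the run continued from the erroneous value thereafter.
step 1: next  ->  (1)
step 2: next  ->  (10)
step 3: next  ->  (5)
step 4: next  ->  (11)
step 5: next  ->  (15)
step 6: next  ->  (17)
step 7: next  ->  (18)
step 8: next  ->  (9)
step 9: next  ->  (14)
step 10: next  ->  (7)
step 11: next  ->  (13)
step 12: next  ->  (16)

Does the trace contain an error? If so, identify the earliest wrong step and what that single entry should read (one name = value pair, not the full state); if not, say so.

step 1: x = (10*2 + 0) mod 19 = 1 -> same as recorded
step 2: x = (10*1 + 0) mod 19 = 10 -> exactly as logged
step 3: x = (10*10 + 0) mod 19 = 5 -> exactly as logged
step 4: x = (10*5 + 0) mod 19 = 12 -> this is not what the trace shows
The audit stops at step 4: the recorded entry is wrong and should be x = 12.

step 4, x = 12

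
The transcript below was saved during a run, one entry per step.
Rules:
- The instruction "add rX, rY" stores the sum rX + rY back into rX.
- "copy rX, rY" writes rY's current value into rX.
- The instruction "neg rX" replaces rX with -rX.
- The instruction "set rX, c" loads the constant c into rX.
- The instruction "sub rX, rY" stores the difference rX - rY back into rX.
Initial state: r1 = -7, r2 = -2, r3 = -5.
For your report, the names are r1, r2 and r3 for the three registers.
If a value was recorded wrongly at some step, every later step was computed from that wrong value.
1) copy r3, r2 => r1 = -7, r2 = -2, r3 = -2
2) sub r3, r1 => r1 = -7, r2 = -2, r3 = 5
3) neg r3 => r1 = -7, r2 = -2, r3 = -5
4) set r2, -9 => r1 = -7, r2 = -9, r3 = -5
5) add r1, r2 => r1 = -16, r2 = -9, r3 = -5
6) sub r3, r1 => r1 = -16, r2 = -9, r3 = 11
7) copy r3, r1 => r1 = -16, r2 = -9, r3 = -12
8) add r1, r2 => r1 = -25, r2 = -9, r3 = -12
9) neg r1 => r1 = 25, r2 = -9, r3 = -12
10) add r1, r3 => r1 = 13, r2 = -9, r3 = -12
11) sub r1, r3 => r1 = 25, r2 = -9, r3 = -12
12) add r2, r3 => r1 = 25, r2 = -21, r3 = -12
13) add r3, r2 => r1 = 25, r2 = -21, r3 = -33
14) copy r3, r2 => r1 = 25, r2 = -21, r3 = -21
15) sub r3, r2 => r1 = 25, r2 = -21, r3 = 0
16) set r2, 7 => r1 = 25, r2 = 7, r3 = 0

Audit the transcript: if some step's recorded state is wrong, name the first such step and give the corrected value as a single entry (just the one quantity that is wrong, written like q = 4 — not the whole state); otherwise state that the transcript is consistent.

step 7, r3 = -16

Step 1: r3 = -2 — matches.
Step 2: r3 = -2 - -7 = 5 — verified.
Step 3: r3 = -(5) = -5 — same as recorded.
Step 4: r2 = -9 — same as recorded.
Step 5: r1 = -7 + -9 = -16 — consistent with the transcript.
Step 6: r3 = -5 - -16 = 11 — same as recorded.
Step 7: r3 = -16 — the transcript has a different value.
That makes step 7 the first incorrect line — r3 = -16 is what it should show.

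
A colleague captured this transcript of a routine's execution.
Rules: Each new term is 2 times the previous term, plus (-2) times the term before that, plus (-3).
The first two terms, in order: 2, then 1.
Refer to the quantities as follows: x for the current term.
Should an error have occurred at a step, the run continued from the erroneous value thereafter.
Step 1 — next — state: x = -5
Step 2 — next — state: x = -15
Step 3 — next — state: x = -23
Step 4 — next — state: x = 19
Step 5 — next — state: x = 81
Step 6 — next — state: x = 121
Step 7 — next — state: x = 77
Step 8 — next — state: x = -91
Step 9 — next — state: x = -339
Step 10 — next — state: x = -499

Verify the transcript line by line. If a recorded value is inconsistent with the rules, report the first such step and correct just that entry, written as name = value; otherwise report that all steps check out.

step 4, x = -19

1. x = 2*(1) + (-2)*(2) + (-3) = -5 (checks out)
2. x = 2*(-5) + (-2)*(1) + (-3) = -15 (confirmed correct)
3. x = 2*(-15) + (-2)*(-5) + (-3) = -23 (agrees with the transcript)
4. x = 2*(-23) + (-2)*(-15) + (-3) = -19 (this is not what the transcript shows)
First incorrect step: 4; the correct value is x = -19.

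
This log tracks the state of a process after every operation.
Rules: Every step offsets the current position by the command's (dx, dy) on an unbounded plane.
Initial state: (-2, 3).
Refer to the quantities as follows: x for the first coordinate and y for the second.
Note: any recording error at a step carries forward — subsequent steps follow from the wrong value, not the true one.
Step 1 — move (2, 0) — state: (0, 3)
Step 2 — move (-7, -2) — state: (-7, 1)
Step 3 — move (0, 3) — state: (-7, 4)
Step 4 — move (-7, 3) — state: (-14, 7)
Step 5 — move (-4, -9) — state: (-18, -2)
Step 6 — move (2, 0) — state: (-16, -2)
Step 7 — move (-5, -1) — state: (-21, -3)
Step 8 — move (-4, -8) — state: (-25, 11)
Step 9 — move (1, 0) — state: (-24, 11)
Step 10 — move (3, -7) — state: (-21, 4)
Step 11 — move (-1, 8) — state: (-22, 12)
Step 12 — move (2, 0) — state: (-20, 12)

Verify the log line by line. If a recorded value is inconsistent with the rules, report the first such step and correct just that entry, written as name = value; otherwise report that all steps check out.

Recomputing the run from the initial state:
step 1: x = 0, y = 3
step 2: x = -7, y = 1
step 3: x = -7, y = 4
step 4: x = -14, y = 7
step 5: x = -18, y = -2
step 6: x = -16, y = -2
step 7: x = -21, y = -3
step 8: x = -25, y = -11
step 9: x = -24, y = -11
step 10: x = -21, y = -18
step 11: x = -22, y = -10
step 12: x = -20, y = -10
The first disagreement with the log is at step 8, where the value should be y = -11.

step 8, y = -11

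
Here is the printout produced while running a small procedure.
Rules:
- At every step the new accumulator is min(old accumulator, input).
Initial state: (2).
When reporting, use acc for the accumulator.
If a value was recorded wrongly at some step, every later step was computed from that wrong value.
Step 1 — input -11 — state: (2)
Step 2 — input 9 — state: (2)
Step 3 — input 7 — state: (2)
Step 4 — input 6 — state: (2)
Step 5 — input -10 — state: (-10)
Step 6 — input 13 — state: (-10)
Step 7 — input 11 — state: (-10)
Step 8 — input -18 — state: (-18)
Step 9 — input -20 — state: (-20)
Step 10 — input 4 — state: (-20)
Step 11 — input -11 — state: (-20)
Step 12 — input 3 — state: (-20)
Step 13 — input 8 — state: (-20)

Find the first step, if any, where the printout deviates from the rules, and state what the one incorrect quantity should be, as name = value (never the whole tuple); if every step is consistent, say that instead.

step 1, acc = -11

Recomputing the run from the initial state:
step 1: acc = -11
step 2: acc = -11
step 3: acc = -11
step 4: acc = -11
step 5: acc = -11
step 6: acc = -11
step 7: acc = -11
step 8: acc = -18
step 9: acc = -20
step 10: acc = -20
step 11: acc = -20
step 12: acc = -20
step 13: acc = -20
The first disagreement with the printout is at step 1, where the value should be acc = -11.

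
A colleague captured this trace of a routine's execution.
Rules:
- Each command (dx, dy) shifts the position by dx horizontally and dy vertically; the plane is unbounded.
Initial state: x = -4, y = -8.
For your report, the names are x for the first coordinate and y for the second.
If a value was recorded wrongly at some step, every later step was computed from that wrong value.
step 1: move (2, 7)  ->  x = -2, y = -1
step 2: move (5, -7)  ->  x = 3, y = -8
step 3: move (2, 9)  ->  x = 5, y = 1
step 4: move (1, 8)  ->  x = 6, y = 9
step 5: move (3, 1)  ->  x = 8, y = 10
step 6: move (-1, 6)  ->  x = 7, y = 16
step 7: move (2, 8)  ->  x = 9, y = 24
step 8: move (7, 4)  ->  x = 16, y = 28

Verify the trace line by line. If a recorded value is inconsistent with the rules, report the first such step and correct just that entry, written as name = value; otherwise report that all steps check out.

step 5, x = 9

Recomputing the run from the initial state:
step 1: x = -2, y = -1
step 2: x = 3, y = -8
step 3: x = 5, y = 1
step 4: x = 6, y = 9
step 5: x = 9, y = 10
step 6: x = 8, y = 16
step 7: x = 10, y = 24
step 8: x = 17, y = 28
The first disagreement with the trace is at step 5, where the value should be x = 9.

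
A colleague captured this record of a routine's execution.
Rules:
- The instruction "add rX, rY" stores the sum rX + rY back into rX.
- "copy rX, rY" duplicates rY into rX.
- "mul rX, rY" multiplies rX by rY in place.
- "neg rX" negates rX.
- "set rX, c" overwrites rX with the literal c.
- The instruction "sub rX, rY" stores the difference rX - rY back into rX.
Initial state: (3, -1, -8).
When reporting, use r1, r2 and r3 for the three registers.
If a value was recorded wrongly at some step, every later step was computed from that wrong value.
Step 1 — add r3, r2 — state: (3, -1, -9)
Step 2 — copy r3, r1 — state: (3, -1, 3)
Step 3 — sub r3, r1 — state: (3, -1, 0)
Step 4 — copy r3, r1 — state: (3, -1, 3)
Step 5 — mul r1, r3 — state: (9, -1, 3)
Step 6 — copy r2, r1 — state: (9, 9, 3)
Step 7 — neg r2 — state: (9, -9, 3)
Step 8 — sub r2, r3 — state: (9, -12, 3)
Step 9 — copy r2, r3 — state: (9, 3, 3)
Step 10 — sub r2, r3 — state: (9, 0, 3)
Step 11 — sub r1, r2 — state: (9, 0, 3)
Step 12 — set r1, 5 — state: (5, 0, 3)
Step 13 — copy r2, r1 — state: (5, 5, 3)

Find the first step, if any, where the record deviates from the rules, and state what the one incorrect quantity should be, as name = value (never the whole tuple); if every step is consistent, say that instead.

no error

Recomputing the run from the initial state:
step 1: r1 = 3, r2 = -1, r3 = -9
step 2: r1 = 3, r2 = -1, r3 = 3
step 3: r1 = 3, r2 = -1, r3 = 0
step 4: r1 = 3, r2 = -1, r3 = 3
step 5: r1 = 9, r2 = -1, r3 = 3
step 6: r1 = 9, r2 = 9, r3 = 3
step 7: r1 = 9, r2 = -9, r3 = 3
step 8: r1 = 9, r2 = -12, r3 = 3
step 9: r1 = 9, r2 = 3, r3 = 3
step 10: r1 = 9, r2 = 0, r3 = 3
step 11: r1 = 9, r2 = 0, r3 = 3
step 12: r1 = 5, r2 = 0, r3 = 3
step 13: r1 = 5, r2 = 5, r3 = 3
This matches the record at every step.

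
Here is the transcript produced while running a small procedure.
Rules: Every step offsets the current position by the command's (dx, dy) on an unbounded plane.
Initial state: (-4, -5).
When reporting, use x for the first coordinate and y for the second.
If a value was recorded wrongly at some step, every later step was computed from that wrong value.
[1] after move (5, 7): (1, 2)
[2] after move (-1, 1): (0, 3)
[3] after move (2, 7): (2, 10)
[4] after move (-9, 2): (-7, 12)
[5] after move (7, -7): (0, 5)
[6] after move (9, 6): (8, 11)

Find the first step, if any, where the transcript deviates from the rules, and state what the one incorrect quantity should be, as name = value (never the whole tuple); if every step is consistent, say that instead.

step 1: x = -4 + (5) = 1, y = -5 + (7) = 2 -> verified
step 2: x = 1 + (-1) = 0, y = 2 + (1) = 3 -> verified
step 3: x = 0 + (2) = 2, y = 3 + (7) = 10 -> confirmed correct
step 4: x = 2 + (-9) = -7, y = 10 + (2) = 12 -> agrees with the transcript
step 5: x = -7 + (7) = 0, y = 12 + (-7) = 5 -> no discrepancy
step 6: x = 0 + (9) = 9, y = 5 + (6) = 11 -> not what was recorded
So the first discrepancy is step 6, where the right value is x = 9.

step 6, x = 9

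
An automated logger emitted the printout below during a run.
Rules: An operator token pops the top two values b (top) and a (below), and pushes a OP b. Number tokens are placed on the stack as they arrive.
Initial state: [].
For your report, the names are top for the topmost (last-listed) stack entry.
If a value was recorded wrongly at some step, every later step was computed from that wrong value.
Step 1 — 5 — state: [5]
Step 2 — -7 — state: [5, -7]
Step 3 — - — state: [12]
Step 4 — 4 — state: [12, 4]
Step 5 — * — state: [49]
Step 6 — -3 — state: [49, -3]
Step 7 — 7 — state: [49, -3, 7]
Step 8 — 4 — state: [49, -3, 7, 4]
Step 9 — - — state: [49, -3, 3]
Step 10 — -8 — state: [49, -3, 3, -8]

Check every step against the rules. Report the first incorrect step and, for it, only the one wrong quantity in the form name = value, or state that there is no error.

Recomputing the run from the initial state:
step 1: [5]
step 2: [5, -7]
step 3: [12]
step 4: [12, 4]
step 5: [48]
step 6: [48, -3]
step 7: [48, -3, 7]
step 8: [48, -3, 7, 4]
step 9: [48, -3, 3]
step 10: [48, -3, 3, -8]
The first disagreement with the printout is at step 5, where the value should be top = 48.

step 5, top = 48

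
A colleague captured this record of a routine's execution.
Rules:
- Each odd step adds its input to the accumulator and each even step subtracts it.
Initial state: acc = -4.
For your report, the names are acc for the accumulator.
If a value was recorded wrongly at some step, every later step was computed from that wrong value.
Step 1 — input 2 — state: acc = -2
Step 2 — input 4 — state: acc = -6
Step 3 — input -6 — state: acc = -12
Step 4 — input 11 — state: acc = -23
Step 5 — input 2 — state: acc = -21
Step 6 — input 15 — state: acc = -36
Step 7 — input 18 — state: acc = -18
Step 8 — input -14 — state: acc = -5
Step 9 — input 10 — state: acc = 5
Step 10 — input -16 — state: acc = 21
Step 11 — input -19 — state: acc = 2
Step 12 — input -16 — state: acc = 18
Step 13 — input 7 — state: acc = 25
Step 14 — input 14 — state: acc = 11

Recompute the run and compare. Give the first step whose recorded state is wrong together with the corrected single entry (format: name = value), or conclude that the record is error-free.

step 1: acc = -4 + 2 = -2 -> same as recorded
step 2: acc = -2 - 4 = -6 -> in agreement
step 3: acc = -6 + -6 = -12 -> matches
step 4: acc = -12 - 11 = -23 -> checks out
step 5: acc = -23 + 2 = -21 -> agrees with the record
step 6: acc = -21 - 15 = -36 -> consistent with the record
step 7: acc = -36 + 18 = -18 -> same as recorded
step 8: acc = -18 - -14 = -4 -> a discrepancy with the record
The earliest wrong entry is at step 8: it should read acc = -4.

step 8, acc = -4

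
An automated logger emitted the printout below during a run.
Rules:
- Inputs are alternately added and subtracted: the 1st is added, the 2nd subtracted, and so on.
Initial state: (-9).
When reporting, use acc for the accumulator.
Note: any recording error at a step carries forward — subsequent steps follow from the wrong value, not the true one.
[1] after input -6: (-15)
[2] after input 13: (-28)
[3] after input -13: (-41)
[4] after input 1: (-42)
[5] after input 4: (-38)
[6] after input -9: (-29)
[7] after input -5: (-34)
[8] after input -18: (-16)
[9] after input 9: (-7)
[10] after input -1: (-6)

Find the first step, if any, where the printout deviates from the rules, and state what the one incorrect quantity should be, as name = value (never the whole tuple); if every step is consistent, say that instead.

no error

Step 1: acc = -9 + -6 = -15 — confirmed correct.
Step 2: acc = -15 - 13 = -28 — consistent with the printout.
Step 3: acc = -28 + -13 = -41 — agrees with the printout.
Step 4: acc = -41 - 1 = -42 — consistent with the printout.
Step 5: acc = -42 + 4 = -38 — consistent with the printout.
Step 6: acc = -38 - -9 = -29 — agrees with the printout.
Step 7: acc = -29 + -5 = -34 — exactly as logged.
Step 8: acc = -34 - -18 = -16 — same as recorded.
Step 9: acc = -16 + 9 = -7 — checks out.
Step 10: acc = -7 - -1 = -6 — confirmed correct.
No step deviates from the rules.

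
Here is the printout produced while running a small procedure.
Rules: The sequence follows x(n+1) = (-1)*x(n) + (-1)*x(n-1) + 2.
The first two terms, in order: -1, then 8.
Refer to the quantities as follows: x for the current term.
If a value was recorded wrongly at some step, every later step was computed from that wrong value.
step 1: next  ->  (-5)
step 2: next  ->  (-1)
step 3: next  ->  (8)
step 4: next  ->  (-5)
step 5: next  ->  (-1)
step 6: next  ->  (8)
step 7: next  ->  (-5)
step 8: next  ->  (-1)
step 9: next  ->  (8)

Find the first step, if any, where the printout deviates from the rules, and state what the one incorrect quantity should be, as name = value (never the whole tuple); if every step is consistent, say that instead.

no error

step 1: x = -1*(8) + (-1)*(-1) + (2) = -5 -> exactly as logged
step 2: x = -1*(-5) + (-1)*(8) + (2) = -1 -> matches
step 3: x = -1*(-1) + (-1)*(-5) + (2) = 8 -> matches
step 4: x = -1*(8) + (-1)*(-1) + (2) = -5 -> checks out
step 5: x = -1*(-5) + (-1)*(8) + (2) = -1 -> confirmed correct
step 6: x = -1*(-1) + (-1)*(-5) + (2) = 8 -> in agreement
step 7: x = -1*(8) + (-1)*(-1) + (2) = -5 -> matches
step 8: x = -1*(-5) + (-1)*(8) + (2) = -1 -> verified
step 9: x = -1*(-1) + (-1)*(-5) + (2) = 8 -> confirmed correct
The whole run recomputes cleanly — no discrepancies.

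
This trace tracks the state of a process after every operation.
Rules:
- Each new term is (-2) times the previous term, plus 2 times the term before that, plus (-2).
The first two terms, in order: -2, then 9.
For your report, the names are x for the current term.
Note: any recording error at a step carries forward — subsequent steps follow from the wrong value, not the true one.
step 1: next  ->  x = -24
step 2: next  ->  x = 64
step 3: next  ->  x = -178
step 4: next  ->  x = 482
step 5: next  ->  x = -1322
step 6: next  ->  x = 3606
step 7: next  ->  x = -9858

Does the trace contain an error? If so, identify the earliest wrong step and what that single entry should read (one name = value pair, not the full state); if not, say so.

Step 1: x = -2*(9) + (2)*(-2) + (-2) = -24 — exactly as logged.
Step 2: x = -2*(-24) + (2)*(9) + (-2) = 64 — no discrepancy.
Step 3: x = -2*(64) + (2)*(-24) + (-2) = -178 — matches.
Step 4: x = -2*(-178) + (2)*(64) + (-2) = 482 — confirmed correct.
Step 5: x = -2*(482) + (2)*(-178) + (-2) = -1322 — exactly as logged.
Step 6: x = -2*(-1322) + (2)*(482) + (-2) = 3606 — agrees with the trace.
Step 7: x = -2*(3606) + (2)*(-1322) + (-2) = -9858 — in agreement.
The whole run recomputes cleanly — no discrepancies.

no error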